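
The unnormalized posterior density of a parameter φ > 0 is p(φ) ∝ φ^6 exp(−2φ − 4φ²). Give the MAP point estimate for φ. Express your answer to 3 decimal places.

ℓ'(φ) = 6/φ − 2 − 8φ. Setting this to zero and multiplying by φ: 8φ² + 2φ − 6 = 0.
φ = (−2 + √(2² + 4·8·6)) / (2·8) = (−2 + √196) / 16 = (−2 + 14)/16 = 3/4.
ℓ''(φ) = −6/φ² − 8 < 0, confirming a maximum.

φ̂_MAP = 0.750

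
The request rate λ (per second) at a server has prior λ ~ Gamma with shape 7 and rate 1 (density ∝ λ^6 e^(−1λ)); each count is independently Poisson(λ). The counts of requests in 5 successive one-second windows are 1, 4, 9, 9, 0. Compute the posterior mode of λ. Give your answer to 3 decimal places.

Σxᵢ = 1+4+9+9+0 = 23, with n = 5.
Posterior ∝ λ^6e^(−1λ) · λ^23e^(−5λ) = λ^29e^(−6λ), i.e. Gamma(shape=30, rate=6).
The mode of a Gamma(a, b) with a ≥ 1 (shape–rate) is (a−1)/b = 29/6 ≈ 4.833.

λ̂_MAP = 4.833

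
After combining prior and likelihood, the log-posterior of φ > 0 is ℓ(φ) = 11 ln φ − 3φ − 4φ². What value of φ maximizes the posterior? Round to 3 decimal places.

φ̂_MAP = 1.000

ℓ'(φ) = 11/φ − 3 − 8φ. Setting this to zero and multiplying by φ: 8φ² + 3φ − 11 = 0.
φ = (−3 + √(3² + 4·8·11)) / (2·8) = (−3 + √361) / 16 = (−3 + 19)/16 = 1.
ℓ''(φ) = −11/φ² − 8 < 0, confirming a maximum.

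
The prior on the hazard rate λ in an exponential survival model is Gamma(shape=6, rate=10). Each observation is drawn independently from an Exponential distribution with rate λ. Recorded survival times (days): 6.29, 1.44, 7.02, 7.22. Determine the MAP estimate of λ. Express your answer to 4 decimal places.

The Exponential(rate=λ) likelihood is ∝ λ^n e^(−λΣtᵢ). Here n = 4 and Σtᵢ = 6.29 + 1.44 + 7.02 + 7.22 = 21.97.
Posterior ∝ λ^5e^(−10λ) · λ^4e^(−21.97λ) = λ^9e^(−31.97λ), i.e. Gamma(10, 31.97).
Mode = (a−1)/b = 9/31.97 ≈ 0.2815.

λ̂_MAP = 0.2815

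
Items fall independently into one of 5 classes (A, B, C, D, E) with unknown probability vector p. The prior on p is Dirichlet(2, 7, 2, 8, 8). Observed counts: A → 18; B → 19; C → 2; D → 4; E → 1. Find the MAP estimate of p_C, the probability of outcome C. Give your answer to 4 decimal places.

MAP estimate of p_C = 0.0455

The posterior is Dirichlet(αᵢ + nᵢ) = Dirichlet(20, 26, 4, 12, 9).
For a Dirichlet(a₁,…,a_K) with all aᵢ > 1, the mode has j-th component (aⱼ − 1)/(Σaᵢ − K).
Here Σaᵢ = 71 and K = 5, so p_C = (4 − 1)/(71 − 5) = 3/66 ≈ 0.0455.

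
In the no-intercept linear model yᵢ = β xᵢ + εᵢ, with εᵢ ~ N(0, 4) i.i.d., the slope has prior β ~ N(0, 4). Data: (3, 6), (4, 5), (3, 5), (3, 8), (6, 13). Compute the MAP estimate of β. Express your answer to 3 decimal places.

log p(β | y) = −Σ(yᵢ − βxᵢ)²/(2·4) − β²/(2·4) + const.
Setting the derivative to zero: Σxᵢ(yᵢ − βxᵢ)/4 − β/4 = 0, so β = Σxᵢyᵢ / (Σxᵢ² + σ²/τ²).
Σxᵢyᵢ = 3·6 + 4·5 + 3·5 + 3·8 + 6·13 = 155; Σxᵢ² = 79; σ²/τ² = 1.
β̂_MAP = 155 / (79 + 1) = 155/80 ≈ 1.938.

β̂_MAP = 1.938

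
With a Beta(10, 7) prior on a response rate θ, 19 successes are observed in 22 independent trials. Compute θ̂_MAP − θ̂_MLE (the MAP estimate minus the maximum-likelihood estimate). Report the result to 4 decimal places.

Posterior is Beta(29, 10); MAP = (29−1)/(39−2) = 28/37 ≈ 0.75676.
MLE ignores the prior: θ̂_MLE = k/n = 19/22 ≈ 0.86364.
Difference = 28/37 − 19/22 = -87/814 ≈ -0.1069.

MAP − MLE = -0.1069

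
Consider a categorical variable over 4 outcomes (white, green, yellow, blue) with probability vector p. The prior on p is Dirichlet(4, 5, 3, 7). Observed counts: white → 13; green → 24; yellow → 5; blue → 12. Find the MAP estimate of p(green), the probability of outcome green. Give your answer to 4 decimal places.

The posterior is Dirichlet(αᵢ + nᵢ) = Dirichlet(17, 29, 8, 19).
For a Dirichlet(a₁,…,a_K) with all aᵢ > 1, the mode has j-th component (aⱼ − 1)/(Σaᵢ − K).
Here Σaᵢ = 73 and K = 4, so p(green) = (29 − 1)/(73 − 4) = 28/69 ≈ 0.4058.

MAP estimate of p(green) = 0.4058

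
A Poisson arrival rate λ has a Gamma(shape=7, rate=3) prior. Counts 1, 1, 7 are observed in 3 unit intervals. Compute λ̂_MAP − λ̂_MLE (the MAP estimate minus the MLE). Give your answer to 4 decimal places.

Σxᵢ = 9. Posterior is Gamma(16, 6); MAP = (16−1)/6 = 15/6 ≈ 2.50000.
MLE = x̄ = 9/3 ≈ 3.00000.
Difference = 15/6 − 9/3 = -1/2 ≈ -0.5000.

MAP − MLE = -0.5000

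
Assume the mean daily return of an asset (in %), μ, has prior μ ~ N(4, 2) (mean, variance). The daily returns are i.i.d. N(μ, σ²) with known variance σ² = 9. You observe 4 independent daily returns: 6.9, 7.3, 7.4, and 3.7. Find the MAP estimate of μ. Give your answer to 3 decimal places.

n = 4; x̄ = (6.9 + 7.3 + 7.4 + 3.7)/4 = 25.3/4 = 6.325.
For a Normal prior and Normal likelihood with known variance, the posterior is Normal; its mode equals its mean, the precision-weighted average.
Prior precision 1/σ₀² = 1/2 = 0.5; data precision n/σ² = 4/9.
μ̂ = (0.5·4 + (4/9)·6.325) / (0.5 + 4/9) = (433/90)/(17/18) = 433/85 ≈ 5.094.

μ̂_MAP = 5.094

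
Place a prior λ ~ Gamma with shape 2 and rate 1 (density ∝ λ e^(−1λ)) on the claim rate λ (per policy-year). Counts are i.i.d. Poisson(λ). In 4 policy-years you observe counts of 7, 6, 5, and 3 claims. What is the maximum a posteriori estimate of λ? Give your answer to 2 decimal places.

λ̂_MAP = 4.40

Σxᵢ = 7+6+5+3 = 21, with n = 4.
Posterior ∝ λe^(−1λ) · λ^21e^(−4λ) = λ^22e^(−5λ), i.e. Gamma(shape=23, rate=5).
The mode of a Gamma(a, b) with a ≥ 1 (shape–rate) is (a−1)/b = 22/5 ≈ 4.40.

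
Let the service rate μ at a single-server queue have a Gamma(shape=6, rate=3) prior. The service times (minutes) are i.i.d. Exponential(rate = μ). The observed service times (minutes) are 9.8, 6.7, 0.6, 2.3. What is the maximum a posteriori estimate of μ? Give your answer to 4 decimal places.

The Exponential(rate=μ) likelihood is ∝ μ^n e^(−μΣtᵢ). Here n = 4 and Σtᵢ = 9.8 + 6.7 + 0.6 + 2.3 = 19.4.
Posterior ∝ μ^5e^(−3μ) · μ^4e^(−19.4μ) = μ^9e^(−22.4μ), i.e. Gamma(10, 22.4).
Mode = (a−1)/b = 9/22.4 ≈ 0.4018.

μ̂_MAP = 0.4018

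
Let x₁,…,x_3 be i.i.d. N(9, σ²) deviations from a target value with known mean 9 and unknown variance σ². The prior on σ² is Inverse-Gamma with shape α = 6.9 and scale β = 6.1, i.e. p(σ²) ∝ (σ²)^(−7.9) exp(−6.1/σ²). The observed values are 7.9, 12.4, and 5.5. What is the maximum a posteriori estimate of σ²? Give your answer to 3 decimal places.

σ̂²_MAP = 1.980

Sum of squared deviations about the known mean: SS = (7.9−9)² + (12.4−9)² + (5.5−9)² = 25.02.
The Normal likelihood contributes (σ²)^(−n/2) exp(−SS/(2σ²)), so the posterior is Inverse-Gamma(α + n/2, β + SS/2) = Inverse-Gamma(8.4, 18.61).
The mode of Inverse-Gamma(a, b) is b/(a+1) = 18.61/9.4 ≈ 1.980.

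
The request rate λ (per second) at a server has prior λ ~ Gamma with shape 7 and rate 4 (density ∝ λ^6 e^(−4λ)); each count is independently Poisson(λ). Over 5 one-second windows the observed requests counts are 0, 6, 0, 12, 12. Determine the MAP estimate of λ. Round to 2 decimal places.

Σxᵢ = 0+6+0+12+12 = 30, with n = 5.
Posterior ∝ λ^6e^(−4λ) · λ^30e^(−5λ) = λ^36e^(−9λ), i.e. Gamma(shape=37, rate=9).
The mode of a Gamma(a, b) with a ≥ 1 (shape–rate) is (a−1)/b = 36/9 ≈ 4.00.

λ̂_MAP = 4.00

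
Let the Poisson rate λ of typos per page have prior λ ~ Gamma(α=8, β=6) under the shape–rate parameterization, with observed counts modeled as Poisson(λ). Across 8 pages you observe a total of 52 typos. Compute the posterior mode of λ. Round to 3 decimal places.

λ̂_MAP = 4.214

Σxᵢ = 52, n = 8.
Posterior ∝ λ^7e^(−6λ) · λ^52e^(−8λ) = λ^59e^(−14λ), i.e. Gamma(shape=60, rate=14).
The mode of a Gamma(a, b) with a ≥ 1 (shape–rate) is (a−1)/b = 59/14 ≈ 4.214.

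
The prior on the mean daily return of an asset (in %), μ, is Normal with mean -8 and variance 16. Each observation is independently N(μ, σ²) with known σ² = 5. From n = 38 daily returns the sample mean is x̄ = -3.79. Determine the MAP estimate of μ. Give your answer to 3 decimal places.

n = 38, x̄ = -3.79.
For a Normal prior and Normal likelihood with known variance, the posterior is Normal; its mode equals its mean, the precision-weighted average.
Prior precision 1/σ₀² = 1/16 = 0.0625; data precision n/σ² = 38/5 = 7.6.
μ̂ = (0.0625·(-8) + 7.6·(-3.79)) / (0.0625 + 7.6) = (-29.304)/7.6625 = -58608/15325 ≈ -3.824.

μ̂_MAP = -3.824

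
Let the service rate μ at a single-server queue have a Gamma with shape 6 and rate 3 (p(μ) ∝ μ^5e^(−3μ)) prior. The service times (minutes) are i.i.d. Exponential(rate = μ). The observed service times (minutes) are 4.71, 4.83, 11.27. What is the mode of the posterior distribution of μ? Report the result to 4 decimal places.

μ̂_MAP = 0.3360

The Exponential(rate=μ) likelihood is ∝ μ^n e^(−μΣtᵢ). Here n = 3 and Σtᵢ = 4.71 + 4.83 + 11.27 = 20.81.
Posterior ∝ μ^5e^(−3μ) · μ^3e^(−20.81μ) = μ^8e^(−23.81μ), i.e. Gamma(9, 23.81).
Mode = (a−1)/b = 8/23.81 ≈ 0.3360.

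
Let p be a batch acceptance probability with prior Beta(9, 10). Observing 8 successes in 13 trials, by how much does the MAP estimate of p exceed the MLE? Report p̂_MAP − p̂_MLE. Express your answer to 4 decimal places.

Posterior is Beta(17, 15); MAP = (17−1)/(32−2) = 16/30 ≈ 0.53333.
MLE ignores the prior: p̂_MLE = k/n = 8/13 ≈ 0.61538.
Difference = 16/30 − 8/13 = -16/195 ≈ -0.0821.

MAP − MLE = -0.0821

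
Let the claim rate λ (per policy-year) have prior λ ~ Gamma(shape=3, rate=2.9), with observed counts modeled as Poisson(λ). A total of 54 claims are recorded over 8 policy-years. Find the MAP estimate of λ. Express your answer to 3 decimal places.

Σxᵢ = 54, n = 8.
Posterior ∝ λ^2e^(−2.9λ) · λ^54e^(−8λ) = λ^56e^(−10.9λ), i.e. Gamma(shape=57, rate=10.9).
The mode of a Gamma(a, b) with a ≥ 1 (shape–rate) is (a−1)/b = 56/10.9 ≈ 5.138.

λ̂_MAP = 5.138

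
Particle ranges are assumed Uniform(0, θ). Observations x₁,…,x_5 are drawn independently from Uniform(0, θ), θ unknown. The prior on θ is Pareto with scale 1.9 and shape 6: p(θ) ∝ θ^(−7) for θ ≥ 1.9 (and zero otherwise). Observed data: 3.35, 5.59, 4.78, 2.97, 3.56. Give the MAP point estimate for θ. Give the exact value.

θ̂_MAP = 5.59

The Uniform(0, θ) likelihood is θ^(−n) for θ ≥ max(xᵢ), zero otherwise. Here max(xᵢ) = 5.59.
Posterior ∝ θ^(−7) · θ^(−5) = θ^(−12) on θ ≥ max(1.9, 5.59) = 5.59.
This density is strictly decreasing in θ, so the posterior mode lies at the lower boundary of the support.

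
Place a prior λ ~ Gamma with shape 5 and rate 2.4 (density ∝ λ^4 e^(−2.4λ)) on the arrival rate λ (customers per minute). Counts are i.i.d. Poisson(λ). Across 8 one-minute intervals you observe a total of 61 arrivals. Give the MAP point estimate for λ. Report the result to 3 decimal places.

Σxᵢ = 61, n = 8.
Posterior ∝ λ^4e^(−2.4λ) · λ^61e^(−8λ) = λ^65e^(−10.4λ), i.e. Gamma(shape=66, rate=10.4).
The mode of a Gamma(a, b) with a ≥ 1 (shape–rate) is (a−1)/b = 65/10.4 ≈ 6.250.

λ̂_MAP = 6.250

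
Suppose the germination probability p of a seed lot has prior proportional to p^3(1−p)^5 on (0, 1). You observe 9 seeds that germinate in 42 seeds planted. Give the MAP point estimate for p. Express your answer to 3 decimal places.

The prior density ∝ p^3(1−p)^5 is the kernel of Beta(4, 6).
Data: 9 successes in 42 trials. The binomial likelihood contributes p^9(1−p)^33, so the posterior is Beta(4+9, 6+33) = Beta(13, 39).
For Beta(a, b) with a, b > 1 the mode is (a−1)/(a+b−2) = 12/50 ≈ 0.240.

p̂_MAP = 0.240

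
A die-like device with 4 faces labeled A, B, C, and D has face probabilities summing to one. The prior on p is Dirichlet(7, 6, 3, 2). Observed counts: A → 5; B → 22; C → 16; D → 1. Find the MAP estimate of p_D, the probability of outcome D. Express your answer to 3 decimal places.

MAP estimate of p_D = 0.034

The posterior is Dirichlet(αᵢ + nᵢ) = Dirichlet(12, 28, 19, 3).
For a Dirichlet(a₁,…,a_K) with all aᵢ > 1, the mode has j-th component (aⱼ − 1)/(Σaᵢ − K).
Here Σaᵢ = 62 and K = 4, so p_D = (3 − 1)/(62 − 4) = 2/58 ≈ 0.034.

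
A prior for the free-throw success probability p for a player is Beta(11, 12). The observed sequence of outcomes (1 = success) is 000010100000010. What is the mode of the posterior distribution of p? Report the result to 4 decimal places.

Prior: Beta(11, 12).
Data: 3 successes in 15 trials (from the sequence). The binomial likelihood contributes p^3(1−p)^12, so the posterior is Beta(11+3, 12+12) = Beta(14, 24).
For Beta(a, b) with a, b > 1 the mode is (a−1)/(a+b−2) = 13/36 ≈ 0.3611.

p̂_MAP = 0.3611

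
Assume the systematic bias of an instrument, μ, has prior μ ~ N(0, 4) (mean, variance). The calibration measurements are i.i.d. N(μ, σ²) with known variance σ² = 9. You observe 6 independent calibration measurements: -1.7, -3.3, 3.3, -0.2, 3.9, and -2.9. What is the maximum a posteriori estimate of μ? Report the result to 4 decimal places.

n = 6; x̄ = ((-1.7) + (-3.3) + 3.3 + (-0.2) + 3.9 + (-2.9))/6 = -0.9/6 = -0.15.
For a Normal prior and Normal likelihood with known variance, the posterior is Normal; its mode equals its mean, the precision-weighted average.
Prior precision 1/σ₀² = 1/4 = 0.25; data precision n/σ² = 6/9 = 2/3.
μ̂ = (0.25·0 + (2/3)·(-0.15)) / (0.25 + 2/3) = (-0.1)/(11/12) = -6/55 ≈ -0.1091.

μ̂_MAP = -0.1091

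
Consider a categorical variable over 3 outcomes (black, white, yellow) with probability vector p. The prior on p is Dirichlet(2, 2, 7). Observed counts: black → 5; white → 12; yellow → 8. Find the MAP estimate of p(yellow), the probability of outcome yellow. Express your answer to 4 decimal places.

The posterior is Dirichlet(αᵢ + nᵢ) = Dirichlet(7, 14, 15).
For a Dirichlet(a₁,…,a_K) with all aᵢ > 1, the mode has j-th component (aⱼ − 1)/(Σaᵢ − K).
Here Σaᵢ = 36 and K = 3, so p(yellow) = (15 − 1)/(36 − 3) = 14/33 ≈ 0.4242.

MAP estimate of p(yellow) = 0.4242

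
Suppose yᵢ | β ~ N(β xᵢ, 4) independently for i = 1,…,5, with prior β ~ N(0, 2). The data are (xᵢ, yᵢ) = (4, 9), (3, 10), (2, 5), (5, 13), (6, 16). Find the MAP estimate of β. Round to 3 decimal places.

log p(β | y) = −Σ(yᵢ − βxᵢ)²/(2·4) − β²/(2·2) + const.
Setting the derivative to zero: Σxᵢ(yᵢ − βxᵢ)/4 − β/2 = 0, so β = Σxᵢyᵢ / (Σxᵢ² + σ²/τ²).
Σxᵢyᵢ = 4·9 + 3·10 + 2·5 + 5·13 + 6·16 = 237; Σxᵢ² = 90; σ²/τ² = 2.
β̂_MAP = 237 / (90 + 2) = 237/92 ≈ 2.576.

β̂_MAP = 2.576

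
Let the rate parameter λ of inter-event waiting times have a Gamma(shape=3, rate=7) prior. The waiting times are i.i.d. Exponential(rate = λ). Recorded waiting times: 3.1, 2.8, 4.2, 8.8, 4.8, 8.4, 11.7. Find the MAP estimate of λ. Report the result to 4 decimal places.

The Exponential(rate=λ) likelihood is ∝ λ^n e^(−λΣtᵢ). Here n = 7 and Σtᵢ = 3.1 + 2.8 + 4.2 + 8.8 + 4.8 + 8.4 + 11.7 = 43.8.
Posterior ∝ λ^2e^(−7λ) · λ^7e^(−43.8λ) = λ^9e^(−50.8λ), i.e. Gamma(10, 50.8).
Mode = (a−1)/b = 9/50.8 ≈ 0.1772.

λ̂_MAP = 0.1772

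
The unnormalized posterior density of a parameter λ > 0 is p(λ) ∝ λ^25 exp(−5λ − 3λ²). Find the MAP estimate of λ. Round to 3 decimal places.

ℓ'(λ) = 25/λ − 5 − 6λ. Setting this to zero and multiplying by λ: 6λ² + 5λ − 25 = 0.
λ = (−5 + √(5² + 4·6·25)) / (2·6) = (−5 + √625) / 12 = (−5 + 25)/12 = 5/3.
ℓ''(λ) = −25/λ² − 6 < 0, confirming a maximum.

λ̂_MAP = 1.667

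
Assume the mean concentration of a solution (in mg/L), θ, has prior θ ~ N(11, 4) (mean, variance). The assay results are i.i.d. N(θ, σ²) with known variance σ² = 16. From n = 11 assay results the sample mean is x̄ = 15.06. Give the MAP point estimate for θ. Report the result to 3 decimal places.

θ̂_MAP = 13.977

n = 11, x̄ = 15.06.
For a Normal prior and Normal likelihood with known variance, the posterior is Normal; its mode equals its mean, the precision-weighted average.
Prior precision 1/σ₀² = 1/4 = 0.25; data precision n/σ² = 11/16 = 0.6875.
θ̂ = (0.25·11 + 0.6875·15.06) / (0.25 + 0.6875) = 13.10375/0.9375 = 10483/750 ≈ 13.977.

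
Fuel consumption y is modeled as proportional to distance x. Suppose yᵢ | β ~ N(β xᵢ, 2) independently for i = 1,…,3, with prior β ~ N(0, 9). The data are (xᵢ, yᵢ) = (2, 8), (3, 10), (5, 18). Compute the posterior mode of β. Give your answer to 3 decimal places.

log p(β | y) = −Σ(yᵢ − βxᵢ)²/(2·2) − β²/(2·9) + const.
Setting the derivative to zero: Σxᵢ(yᵢ − βxᵢ)/2 − β/9 = 0, so β = Σxᵢyᵢ / (Σxᵢ² + σ²/τ²).
Σxᵢyᵢ = 2·8 + 3·10 + 5·18 = 136; Σxᵢ² = 38; σ²/τ² = 2/9.
β̂_MAP = 136 / (38 + 2/9) = 136/(344/9) = 153/43 ≈ 3.558.

β̂_MAP = 3.558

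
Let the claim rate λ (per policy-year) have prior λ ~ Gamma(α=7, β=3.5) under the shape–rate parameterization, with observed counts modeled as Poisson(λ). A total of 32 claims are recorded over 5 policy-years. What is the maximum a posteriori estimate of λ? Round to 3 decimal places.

Σxᵢ = 32, n = 5.
Posterior ∝ λ^6e^(−3.5λ) · λ^32e^(−5λ) = λ^38e^(−8.5λ), i.e. Gamma(shape=39, rate=8.5).
The mode of a Gamma(a, b) with a ≥ 1 (shape–rate) is (a−1)/b = 38/8.5 ≈ 4.471.

λ̂_MAP = 4.471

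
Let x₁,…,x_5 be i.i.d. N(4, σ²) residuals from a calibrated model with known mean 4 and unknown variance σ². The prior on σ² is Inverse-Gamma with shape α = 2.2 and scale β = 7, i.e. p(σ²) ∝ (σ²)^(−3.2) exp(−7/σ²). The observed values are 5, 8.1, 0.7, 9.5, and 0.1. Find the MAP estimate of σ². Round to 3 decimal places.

σ̂²_MAP = 7.733

Sum of squared deviations about the known mean: SS = (5−4)² + (8.1−4)² + (0.7−4)² + (9.5−4)² + (0.1−4)² = 74.16.
The Normal likelihood contributes (σ²)^(−n/2) exp(−SS/(2σ²)), so the posterior is Inverse-Gamma(α + n/2, β + SS/2) = Inverse-Gamma(4.7, 44.08).
The mode of Inverse-Gamma(a, b) is b/(a+1) = 44.08/5.7 ≈ 7.733.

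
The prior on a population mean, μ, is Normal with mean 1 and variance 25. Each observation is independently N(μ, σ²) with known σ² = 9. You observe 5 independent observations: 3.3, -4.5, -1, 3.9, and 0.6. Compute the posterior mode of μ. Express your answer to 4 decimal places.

μ̂_MAP = 0.4963

n = 5; x̄ = (3.3 + (-4.5) + (-1) + 3.9 + 0.6)/5 = 2.3/5 = 0.46.
For a Normal prior and Normal likelihood with known variance, the posterior is Normal; its mode equals its mean, the precision-weighted average.
Prior precision 1/σ₀² = 1/25 = 0.04; data precision n/σ² = 5/9.
μ̂ = (0.04·1 + (5/9)·0.46) / (0.04 + 5/9) = (133/450)/(134/225) = 133/268 ≈ 0.4963.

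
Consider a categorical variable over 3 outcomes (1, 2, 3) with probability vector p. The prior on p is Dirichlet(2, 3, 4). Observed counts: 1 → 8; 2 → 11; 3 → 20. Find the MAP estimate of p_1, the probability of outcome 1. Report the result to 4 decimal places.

The posterior is Dirichlet(αᵢ + nᵢ) = Dirichlet(10, 14, 24).
For a Dirichlet(a₁,…,a_K) with all aᵢ > 1, the mode has j-th component (aⱼ − 1)/(Σaᵢ − K).
Here Σaᵢ = 48 and K = 3, so p_1 = (10 − 1)/(48 − 3) = 9/45 ≈ 0.2000.

MAP estimate: 0.2000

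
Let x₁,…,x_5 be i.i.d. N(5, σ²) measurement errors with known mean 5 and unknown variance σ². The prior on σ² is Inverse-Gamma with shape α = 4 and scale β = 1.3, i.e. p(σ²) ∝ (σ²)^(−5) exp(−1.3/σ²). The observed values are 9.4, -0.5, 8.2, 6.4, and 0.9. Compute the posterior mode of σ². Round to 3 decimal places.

Sum of squared deviations about the known mean: SS = (9.4−5)² + (-0.5−5)² + (8.2−5)² + (6.4−5)² + (0.9−5)² = 78.62.
The Normal likelihood contributes (σ²)^(−n/2) exp(−SS/(2σ²)), so the posterior is Inverse-Gamma(α + n/2, β + SS/2) = Inverse-Gamma(6.5, 40.61).
The mode of Inverse-Gamma(a, b) is b/(a+1) = 40.61/7.5 ≈ 5.415.

σ̂²_MAP = 5.415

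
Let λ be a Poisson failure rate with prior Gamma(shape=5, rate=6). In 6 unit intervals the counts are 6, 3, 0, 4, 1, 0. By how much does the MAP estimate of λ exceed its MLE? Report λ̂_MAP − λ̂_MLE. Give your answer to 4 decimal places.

Σxᵢ = 14. Posterior is Gamma(19, 12); MAP = (19−1)/12 = 18/12 ≈ 1.50000.
MLE = x̄ = 14/6 ≈ 2.33333.
Difference = 18/12 − 14/6 = -5/6 ≈ -0.8333.

MAP − MLE = -0.8333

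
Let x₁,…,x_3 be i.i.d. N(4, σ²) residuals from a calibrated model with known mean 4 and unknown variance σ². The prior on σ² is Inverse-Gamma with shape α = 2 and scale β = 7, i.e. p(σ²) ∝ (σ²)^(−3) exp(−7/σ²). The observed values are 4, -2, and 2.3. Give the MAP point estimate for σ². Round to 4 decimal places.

Sum of squared deviations about the known mean: SS = (4−4)² + (-2−4)² + (2.3−4)² = 38.89.
The Normal likelihood contributes (σ²)^(−n/2) exp(−SS/(2σ²)), so the posterior is Inverse-Gamma(α + n/2, β + SS/2) = Inverse-Gamma(3.5, 26.445).
The mode of Inverse-Gamma(a, b) is b/(a+1) = 26.445/4.5 ≈ 5.8767.

σ̂²_MAP = 5.8767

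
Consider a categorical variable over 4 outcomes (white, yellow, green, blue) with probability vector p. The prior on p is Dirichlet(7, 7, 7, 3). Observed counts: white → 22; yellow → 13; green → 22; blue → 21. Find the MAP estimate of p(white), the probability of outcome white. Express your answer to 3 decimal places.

The posterior is Dirichlet(αᵢ + nᵢ) = Dirichlet(29, 20, 29, 24).
For a Dirichlet(a₁,…,a_K) with all aᵢ > 1, the mode has j-th component (aⱼ − 1)/(Σaᵢ − K).
Here Σaᵢ = 102 and K = 4, so p(white) = (29 − 1)/(102 − 4) = 28/98 ≈ 0.286.

MAP estimate of p(white) = 0.286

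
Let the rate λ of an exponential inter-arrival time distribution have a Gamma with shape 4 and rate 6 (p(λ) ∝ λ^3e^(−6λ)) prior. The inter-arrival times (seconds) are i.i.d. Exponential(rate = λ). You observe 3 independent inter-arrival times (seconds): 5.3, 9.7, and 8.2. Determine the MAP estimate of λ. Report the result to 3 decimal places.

λ̂_MAP = 0.205

The Exponential(rate=λ) likelihood is ∝ λ^n e^(−λΣtᵢ). Here n = 3 and Σtᵢ = 5.3 + 9.7 + 8.2 = 23.2.
Posterior ∝ λ^3e^(−6λ) · λ^3e^(−23.2λ) = λ^6e^(−29.2λ), i.e. Gamma(7, 29.2).
Mode = (a−1)/b = 6/29.2 ≈ 0.205.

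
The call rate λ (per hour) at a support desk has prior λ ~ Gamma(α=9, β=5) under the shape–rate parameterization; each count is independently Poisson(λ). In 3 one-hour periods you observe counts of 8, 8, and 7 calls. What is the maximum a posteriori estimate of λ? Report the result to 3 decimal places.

Σxᵢ = 8+8+7 = 23, with n = 3.
Posterior ∝ λ^8e^(−5λ) · λ^23e^(−3λ) = λ^31e^(−8λ), i.e. Gamma(shape=32, rate=8).
The mode of a Gamma(a, b) with a ≥ 1 (shape–rate) is (a−1)/b = 31/8 ≈ 3.875.

λ̂_MAP = 3.875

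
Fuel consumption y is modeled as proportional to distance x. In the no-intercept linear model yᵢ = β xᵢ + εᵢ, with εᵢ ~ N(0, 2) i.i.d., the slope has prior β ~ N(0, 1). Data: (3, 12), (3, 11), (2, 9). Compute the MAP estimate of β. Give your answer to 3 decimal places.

β̂_MAP = 3.625

log p(β | y) = −Σ(yᵢ − βxᵢ)²/(2·2) − β²/(2·1) + const.
Setting the derivative to zero: Σxᵢ(yᵢ − βxᵢ)/2 − β/1 = 0, so β = Σxᵢyᵢ / (Σxᵢ² + σ²/τ²).
Σxᵢyᵢ = 3·12 + 3·11 + 2·9 = 87; Σxᵢ² = 22; σ²/τ² = 2.
β̂_MAP = 87 / (22 + 2) = 87/24 ≈ 3.625.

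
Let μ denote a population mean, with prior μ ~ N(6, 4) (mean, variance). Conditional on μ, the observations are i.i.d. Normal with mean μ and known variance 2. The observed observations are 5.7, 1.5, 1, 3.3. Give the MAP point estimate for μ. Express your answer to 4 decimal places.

μ̂_MAP = 3.2222

n = 4; x̄ = (5.7 + 1.5 + 1 + 3.3)/4 = 11.5/4 = 2.875.
For a Normal prior and Normal likelihood with known variance, the posterior is Normal; its mode equals its mean, the precision-weighted average.
Prior precision 1/σ₀² = 1/4 = 0.25; data precision n/σ² = 4/2 = 2.
μ̂ = (0.25·6 + 2·2.875) / (0.25 + 2) = 7.25/2.25 = 29/9 ≈ 3.2222.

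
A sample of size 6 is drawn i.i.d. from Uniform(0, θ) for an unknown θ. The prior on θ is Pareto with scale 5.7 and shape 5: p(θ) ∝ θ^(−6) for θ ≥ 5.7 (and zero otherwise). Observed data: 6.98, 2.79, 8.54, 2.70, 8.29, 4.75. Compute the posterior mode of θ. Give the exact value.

θ̂_MAP = 8.54

The Uniform(0, θ) likelihood is θ^(−n) for θ ≥ max(xᵢ), zero otherwise. Here max(xᵢ) = 8.54.
Posterior ∝ θ^(−6) · θ^(−6) = θ^(−12) on θ ≥ max(5.7, 8.54) = 8.54.
This density is strictly decreasing in θ, so the posterior mode lies at the lower boundary of the support.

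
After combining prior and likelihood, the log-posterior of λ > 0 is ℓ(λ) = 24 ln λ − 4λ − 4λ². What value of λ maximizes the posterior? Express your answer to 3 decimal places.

ℓ'(λ) = 24/λ − 4 − 8λ. Setting this to zero and multiplying by λ: 8λ² + 4λ − 24 = 0.
λ = (−4 + √(4² + 4·8·24)) / (2·8) = (−4 + √784) / 16 = (−4 + 28)/16 = 3/2.
ℓ''(λ) = −24/λ² − 8 < 0, confirming a maximum.

λ̂_MAP = 1.500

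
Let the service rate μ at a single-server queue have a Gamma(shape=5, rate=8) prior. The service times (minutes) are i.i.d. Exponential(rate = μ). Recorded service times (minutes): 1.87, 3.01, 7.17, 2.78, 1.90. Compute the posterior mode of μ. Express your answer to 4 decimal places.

The Exponential(rate=μ) likelihood is ∝ μ^n e^(−μΣtᵢ). Here n = 5 and Σtᵢ = 1.87 + 3.01 + 7.17 + 2.78 + 1.90 = 16.73.
Posterior ∝ μ^4e^(−8μ) · μ^5e^(−16.73μ) = μ^9e^(−24.73μ), i.e. Gamma(10, 24.73).
Mode = (a−1)/b = 9/24.73 ≈ 0.3639.

μ̂_MAP = 0.3639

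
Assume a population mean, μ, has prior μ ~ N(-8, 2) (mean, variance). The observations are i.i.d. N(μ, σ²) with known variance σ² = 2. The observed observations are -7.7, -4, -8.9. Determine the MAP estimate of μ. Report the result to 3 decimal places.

μ̂_MAP = -7.150

n = 3; x̄ = ((-7.7) + (-4) + (-8.9))/3 = -20.6/3 = -103/15 ≈ -6.8667.
For a Normal prior and Normal likelihood with known variance, the posterior is Normal; its mode equals its mean, the precision-weighted average.
Prior precision 1/σ₀² = 1/2 = 0.5; data precision n/σ² = 3/2 = 1.5.
μ̂ = (0.5·(-8) + 1.5·(-103/15)) / (0.5 + 1.5) = (-14.3)/2 = -7.150.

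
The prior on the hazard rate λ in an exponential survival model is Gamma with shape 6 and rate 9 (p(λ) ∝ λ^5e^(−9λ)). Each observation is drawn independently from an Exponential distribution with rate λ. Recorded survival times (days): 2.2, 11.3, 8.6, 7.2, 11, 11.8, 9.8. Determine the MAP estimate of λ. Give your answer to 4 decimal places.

The Exponential(rate=λ) likelihood is ∝ λ^n e^(−λΣtᵢ). Here n = 7 and Σtᵢ = 2.2 + 11.3 + 8.6 + 7.2 + 11 + 11.8 + 9.8 = 61.9.
Posterior ∝ λ^5e^(−9λ) · λ^7e^(−61.9λ) = λ^12e^(−70.9λ), i.e. Gamma(13, 70.9).
Mode = (a−1)/b = 12/70.9 ≈ 0.1693.

λ̂_MAP = 0.1693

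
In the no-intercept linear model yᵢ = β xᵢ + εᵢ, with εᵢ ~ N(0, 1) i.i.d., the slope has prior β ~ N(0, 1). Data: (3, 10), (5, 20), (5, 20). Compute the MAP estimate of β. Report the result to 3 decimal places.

β̂_MAP = 3.833

log p(β | y) = −Σ(yᵢ − βxᵢ)²/(2·1) − β²/(2·1) + const.
Setting the derivative to zero: Σxᵢ(yᵢ − βxᵢ)/1 − β/1 = 0, so β = Σxᵢyᵢ / (Σxᵢ² + σ²/τ²).
Σxᵢyᵢ = 3·10 + 5·20 + 5·20 = 230; Σxᵢ² = 59; σ²/τ² = 1.
β̂_MAP = 230 / (59 + 1) = 230/60 ≈ 3.833.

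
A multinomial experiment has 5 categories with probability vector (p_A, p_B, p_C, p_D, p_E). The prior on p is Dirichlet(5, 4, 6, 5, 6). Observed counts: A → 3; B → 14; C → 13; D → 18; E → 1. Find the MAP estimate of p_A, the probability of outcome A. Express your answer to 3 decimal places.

MAP estimate of p_A = 0.100

The posterior is Dirichlet(αᵢ + nᵢ) = Dirichlet(8, 18, 19, 23, 7).
For a Dirichlet(a₁,…,a_K) with all aᵢ > 1, the mode has j-th component (aⱼ − 1)/(Σaᵢ − K).
Here Σaᵢ = 75 and K = 5, so p_A = (8 − 1)/(75 − 5) = 7/70 ≈ 0.100.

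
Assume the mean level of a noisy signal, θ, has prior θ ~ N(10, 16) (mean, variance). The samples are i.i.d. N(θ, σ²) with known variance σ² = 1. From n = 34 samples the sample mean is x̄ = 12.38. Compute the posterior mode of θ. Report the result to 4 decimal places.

θ̂_MAP = 12.3756

n = 34, x̄ = 12.38.
For a Normal prior and Normal likelihood with known variance, the posterior is Normal; its mode equals its mean, the precision-weighted average.
Prior precision 1/σ₀² = 1/16 = 0.0625; data precision n/σ² = 34/1 = 34.
θ̂ = (0.0625·10 + 34·12.38) / (0.0625 + 34) = 421.545/34.0625 = 168618/13625 ≈ 12.3756.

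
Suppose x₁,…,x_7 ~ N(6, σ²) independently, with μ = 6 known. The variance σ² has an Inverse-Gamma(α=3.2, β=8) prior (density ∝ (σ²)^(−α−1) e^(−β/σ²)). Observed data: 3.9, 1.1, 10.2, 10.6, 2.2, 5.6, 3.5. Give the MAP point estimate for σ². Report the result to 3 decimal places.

Sum of squared deviations about the known mean: SS = (3.9−6)² + (1.1−6)² + (10.2−6)² + (10.6−6)² + (2.2−6)² + (5.6−6)² + (3.5−6)² = 88.07.
The Normal likelihood contributes (σ²)^(−n/2) exp(−SS/(2σ²)), so the posterior is Inverse-Gamma(α + n/2, β + SS/2) = Inverse-Gamma(6.7, 52.035).
The mode of Inverse-Gamma(a, b) is b/(a+1) = 52.035/7.7 ≈ 6.758.

σ̂²_MAP = 6.758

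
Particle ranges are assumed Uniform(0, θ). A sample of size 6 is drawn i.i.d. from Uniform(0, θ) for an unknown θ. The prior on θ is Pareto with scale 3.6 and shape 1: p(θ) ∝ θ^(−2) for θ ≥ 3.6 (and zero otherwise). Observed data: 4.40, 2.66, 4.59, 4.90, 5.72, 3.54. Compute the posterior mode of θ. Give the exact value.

θ̂_MAP = 5.72

The Uniform(0, θ) likelihood is θ^(−n) for θ ≥ max(xᵢ), zero otherwise. Here max(xᵢ) = 5.72.
Posterior ∝ θ^(−2) · θ^(−6) = θ^(−8) on θ ≥ max(3.6, 5.72) = 5.72.
This density is strictly decreasing in θ, so the posterior mode lies at the lower boundary of the support.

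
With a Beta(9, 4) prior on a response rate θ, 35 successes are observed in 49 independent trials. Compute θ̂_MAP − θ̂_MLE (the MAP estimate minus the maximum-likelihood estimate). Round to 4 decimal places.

Posterior is Beta(44, 18); MAP = (44−1)/(62−2) = 43/60 ≈ 0.71667.
MLE ignores the prior: θ̂_MLE = k/n = 35/49 ≈ 0.71429.
Difference = 43/60 − 35/49 = 1/420 ≈ 0.0024.

MAP − MLE = 0.0024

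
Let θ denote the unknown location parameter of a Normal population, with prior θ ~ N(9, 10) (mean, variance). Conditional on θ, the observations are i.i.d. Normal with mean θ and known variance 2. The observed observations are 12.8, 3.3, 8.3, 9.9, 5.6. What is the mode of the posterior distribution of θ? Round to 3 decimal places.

θ̂_MAP = 8.019

n = 5; x̄ = (12.8 + 3.3 + 8.3 + 9.9 + 5.6)/5 = 39.9/5 = 7.98.
For a Normal prior and Normal likelihood with known variance, the posterior is Normal; its mode equals its mean, the precision-weighted average.
Prior precision 1/σ₀² = 1/10 = 0.1; data precision n/σ² = 5/2 = 2.5.
θ̂ = (0.1·9 + 2.5·7.98) / (0.1 + 2.5) = 20.85/2.6 = 417/52 ≈ 8.019.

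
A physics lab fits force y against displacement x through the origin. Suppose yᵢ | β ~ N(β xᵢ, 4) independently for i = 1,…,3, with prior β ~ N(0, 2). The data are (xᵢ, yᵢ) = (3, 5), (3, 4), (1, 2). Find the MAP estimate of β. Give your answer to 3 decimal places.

β̂_MAP = 1.381

log p(β | y) = −Σ(yᵢ − βxᵢ)²/(2·4) − β²/(2·2) + const.
Setting the derivative to zero: Σxᵢ(yᵢ − βxᵢ)/4 − β/2 = 0, so β = Σxᵢyᵢ / (Σxᵢ² + σ²/τ²).
Σxᵢyᵢ = 3·5 + 3·4 + 1·2 = 29; Σxᵢ² = 19; σ²/τ² = 2.
β̂_MAP = 29 / (19 + 2) = 29/21 ≈ 1.381.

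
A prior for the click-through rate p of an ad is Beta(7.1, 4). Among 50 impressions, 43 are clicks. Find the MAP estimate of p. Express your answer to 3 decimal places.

Prior: Beta(7.1, 4).
Data: 43 successes in 50 trials. The binomial likelihood contributes p^43(1−p)^7, so the posterior is Beta(7.1+43, 4+7) = Beta(50.1, 11).
For Beta(a, b) with a, b > 1 the mode is (a−1)/(a+b−2) = 49.1/59.1 ≈ 0.831.

p̂_MAP = 0.831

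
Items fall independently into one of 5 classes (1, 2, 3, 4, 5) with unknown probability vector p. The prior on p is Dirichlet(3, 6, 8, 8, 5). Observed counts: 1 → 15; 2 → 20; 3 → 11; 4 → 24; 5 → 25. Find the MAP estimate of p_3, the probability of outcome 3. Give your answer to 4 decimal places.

The posterior is Dirichlet(αᵢ + nᵢ) = Dirichlet(18, 26, 19, 32, 30).
For a Dirichlet(a₁,…,a_K) with all aᵢ > 1, the mode has j-th component (aⱼ − 1)/(Σaᵢ − K).
Here Σaᵢ = 125 and K = 5, so p_3 = (19 − 1)/(125 − 5) = 18/120 ≈ 0.1500.

MAP estimate: 0.1500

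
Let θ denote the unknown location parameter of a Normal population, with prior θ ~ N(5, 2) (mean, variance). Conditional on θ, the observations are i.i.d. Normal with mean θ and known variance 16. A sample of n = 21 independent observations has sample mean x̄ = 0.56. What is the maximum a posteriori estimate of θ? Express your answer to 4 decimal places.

θ̂_MAP = 1.7848

n = 21, x̄ = 0.56.
For a Normal prior and Normal likelihood with known variance, the posterior is Normal; its mode equals its mean, the precision-weighted average.
Prior precision 1/σ₀² = 1/2 = 0.5; data precision n/σ² = 21/16 = 1.3125.
θ̂ = (0.5·5 + 1.3125·0.56) / (0.5 + 1.3125) = 3.235/1.8125 = 1294/725 ≈ 1.7848.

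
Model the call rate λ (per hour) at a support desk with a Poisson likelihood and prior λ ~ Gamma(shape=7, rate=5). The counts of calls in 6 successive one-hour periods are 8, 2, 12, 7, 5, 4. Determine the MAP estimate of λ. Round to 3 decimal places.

Σxᵢ = 8+2+12+7+5+4 = 38, with n = 6.
Posterior ∝ λ^6e^(−5λ) · λ^38e^(−6λ) = λ^44e^(−11λ), i.e. Gamma(shape=45, rate=11).
The mode of a Gamma(a, b) with a ≥ 1 (shape–rate) is (a−1)/b = 44/11 ≈ 4.000.

λ̂_MAP = 4.000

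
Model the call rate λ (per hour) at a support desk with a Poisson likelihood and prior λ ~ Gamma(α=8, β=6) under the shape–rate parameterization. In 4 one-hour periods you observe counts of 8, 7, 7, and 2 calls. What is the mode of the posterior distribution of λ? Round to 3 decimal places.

Σxᵢ = 8+7+7+2 = 24, with n = 4.
Posterior ∝ λ^7e^(−6λ) · λ^24e^(−4λ) = λ^31e^(−10λ), i.e. Gamma(shape=32, rate=10).
The mode of a Gamma(a, b) with a ≥ 1 (shape–rate) is (a−1)/b = 31/10 ≈ 3.100.

λ̂_MAP = 3.100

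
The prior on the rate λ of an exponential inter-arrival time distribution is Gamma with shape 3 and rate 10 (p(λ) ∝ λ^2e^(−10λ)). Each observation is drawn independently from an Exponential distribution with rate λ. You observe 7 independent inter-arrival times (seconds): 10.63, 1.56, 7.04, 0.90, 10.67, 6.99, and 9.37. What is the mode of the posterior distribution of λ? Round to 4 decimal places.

The Exponential(rate=λ) likelihood is ∝ λ^n e^(−λΣtᵢ). Here n = 7 and Σtᵢ = 10.63 + 1.56 + 7.04 + 0.90 + 10.67 + 6.99 + 9.37 = 47.16.
Posterior ∝ λ^2e^(−10λ) · λ^7e^(−47.16λ) = λ^9e^(−57.16λ), i.e. Gamma(10, 57.16).
Mode = (a−1)/b = 9/57.16 ≈ 0.1575.

λ̂_MAP = 0.1575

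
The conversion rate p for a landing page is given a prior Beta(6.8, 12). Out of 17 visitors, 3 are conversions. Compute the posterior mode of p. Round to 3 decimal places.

p̂_MAP = 0.260

Prior: Beta(6.8, 12).
Data: 3 successes in 17 trials. The binomial likelihood contributes p^3(1−p)^14, so the posterior is Beta(6.8+3, 12+14) = Beta(9.8, 26).
For Beta(a, b) with a, b > 1 the mode is (a−1)/(a+b−2) = 8.8/33.8 ≈ 0.260.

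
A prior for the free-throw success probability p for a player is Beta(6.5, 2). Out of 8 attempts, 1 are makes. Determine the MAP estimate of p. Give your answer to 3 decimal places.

p̂_MAP = 0.448

Prior: Beta(6.5, 2).
Data: 1 success in 8 trials. The binomial likelihood contributes p(1−p)^7, so the posterior is Beta(6.5+1, 2+7) = Beta(7.5, 9).
For Beta(a, b) with a, b > 1 the mode is (a−1)/(a+b−2) = 6.5/14.5 ≈ 0.448.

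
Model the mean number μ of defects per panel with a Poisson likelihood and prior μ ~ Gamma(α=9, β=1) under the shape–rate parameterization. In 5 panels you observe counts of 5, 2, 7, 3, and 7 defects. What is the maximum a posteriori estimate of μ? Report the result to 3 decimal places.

μ̂_MAP = 5.333

Σxᵢ = 5+2+7+3+7 = 24, with n = 5.
Posterior ∝ μ^8e^(−1μ) · μ^24e^(−5μ) = μ^32e^(−6μ), i.e. Gamma(shape=33, rate=6).
The mode of a Gamma(a, b) with a ≥ 1 (shape–rate) is (a−1)/b = 32/6 ≈ 5.333.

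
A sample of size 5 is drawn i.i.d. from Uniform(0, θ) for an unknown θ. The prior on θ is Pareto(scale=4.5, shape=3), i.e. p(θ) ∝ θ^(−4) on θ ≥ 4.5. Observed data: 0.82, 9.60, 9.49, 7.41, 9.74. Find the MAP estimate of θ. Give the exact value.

θ̂_MAP = 9.74

The Uniform(0, θ) likelihood is θ^(−n) for θ ≥ max(xᵢ), zero otherwise. Here max(xᵢ) = 9.74.
Posterior ∝ θ^(−4) · θ^(−5) = θ^(−9) on θ ≥ max(4.5, 9.74) = 9.74.
This density is strictly decreasing in θ, so the posterior mode lies at the lower boundary of the support.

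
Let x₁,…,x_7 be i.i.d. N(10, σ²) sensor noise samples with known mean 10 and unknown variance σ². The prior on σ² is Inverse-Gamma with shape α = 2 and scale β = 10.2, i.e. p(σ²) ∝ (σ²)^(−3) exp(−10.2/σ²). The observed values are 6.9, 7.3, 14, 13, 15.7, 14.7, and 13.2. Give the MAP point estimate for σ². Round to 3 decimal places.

σ̂²_MAP = 9.778

Sum of squared deviations about the known mean: SS = (6.9−10)² + (7.3−10)² + (14−10)² + (13−10)² + (15.7−10)² + (14.7−10)² + (13.2−10)² = 106.72.
The Normal likelihood contributes (σ²)^(−n/2) exp(−SS/(2σ²)), so the posterior is Inverse-Gamma(α + n/2, β + SS/2) = Inverse-Gamma(5.5, 63.56).
The mode of Inverse-Gamma(a, b) is b/(a+1) = 63.56/6.5 ≈ 9.778.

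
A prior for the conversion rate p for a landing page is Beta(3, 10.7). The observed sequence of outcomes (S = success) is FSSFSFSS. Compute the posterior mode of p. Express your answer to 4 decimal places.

p̂_MAP = 0.3553

Prior: Beta(3, 10.7).
Data: 5 successes in 8 trials (from the sequence). The binomial likelihood contributes p^5(1−p)^3, so the posterior is Beta(3+5, 10.7+3) = Beta(8, 13.7).
For Beta(a, b) with a, b > 1 the mode is (a−1)/(a+b−2) = 7/19.7 ≈ 0.3553.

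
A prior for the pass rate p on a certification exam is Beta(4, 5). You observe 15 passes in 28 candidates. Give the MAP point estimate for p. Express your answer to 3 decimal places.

p̂_MAP = 0.514

Prior: Beta(4, 5).
Data: 15 successes in 28 trials. The binomial likelihood contributes p^15(1−p)^13, so the posterior is Beta(4+15, 5+13) = Beta(19, 18).
For Beta(a, b) with a, b > 1 the mode is (a−1)/(a+b−2) = 18/35 ≈ 0.514.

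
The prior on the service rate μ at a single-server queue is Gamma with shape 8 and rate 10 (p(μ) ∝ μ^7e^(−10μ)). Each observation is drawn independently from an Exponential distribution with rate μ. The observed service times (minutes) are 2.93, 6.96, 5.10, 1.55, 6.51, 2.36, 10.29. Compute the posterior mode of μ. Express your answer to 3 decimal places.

The Exponential(rate=μ) likelihood is ∝ μ^n e^(−μΣtᵢ). Here n = 7 and Σtᵢ = 2.93 + 6.96 + 5.10 + 1.55 + 6.51 + 2.36 + 10.29 = 35.70.
Posterior ∝ μ^7e^(−10μ) · μ^7e^(−35.70μ) = μ^14e^(−45.70μ), i.e. Gamma(15, 45.70).
Mode = (a−1)/b = 14/45.70 ≈ 0.306.

μ̂_MAP = 0.306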